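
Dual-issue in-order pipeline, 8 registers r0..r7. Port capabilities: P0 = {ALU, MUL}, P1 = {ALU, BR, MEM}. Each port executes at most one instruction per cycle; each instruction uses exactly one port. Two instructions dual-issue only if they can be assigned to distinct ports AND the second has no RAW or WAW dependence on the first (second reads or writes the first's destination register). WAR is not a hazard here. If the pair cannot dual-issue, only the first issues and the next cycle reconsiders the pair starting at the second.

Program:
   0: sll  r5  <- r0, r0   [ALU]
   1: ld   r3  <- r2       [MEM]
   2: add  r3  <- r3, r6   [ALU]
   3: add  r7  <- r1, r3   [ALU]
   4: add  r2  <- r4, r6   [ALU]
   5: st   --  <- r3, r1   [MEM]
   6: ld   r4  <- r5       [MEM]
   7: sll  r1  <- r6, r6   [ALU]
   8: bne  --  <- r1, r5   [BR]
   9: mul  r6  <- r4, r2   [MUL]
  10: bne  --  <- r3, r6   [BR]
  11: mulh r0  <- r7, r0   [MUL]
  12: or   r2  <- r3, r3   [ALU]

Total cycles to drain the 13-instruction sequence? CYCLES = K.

  cy0 -> i0+i1 (sll.ALU+ld.MEM) pair
  cy1 -> i2 (add.ALU) RAW r3
  cy2 -> i3+i4 (add.ALU+add.ALU) pair
  cy3 -> i5 (st.MEM) no-port MEM/MEM
  cy4 -> i6+i7 (ld.MEM+sll.ALU) pair
  cy5 -> i8+i9 (bne.BR+mul.MUL) pair
  cy6 -> i10+i11 (bne.BR+mulh.MUL) pair
  cy7 -> i12 (or.ALU) tail

CYCLES = 8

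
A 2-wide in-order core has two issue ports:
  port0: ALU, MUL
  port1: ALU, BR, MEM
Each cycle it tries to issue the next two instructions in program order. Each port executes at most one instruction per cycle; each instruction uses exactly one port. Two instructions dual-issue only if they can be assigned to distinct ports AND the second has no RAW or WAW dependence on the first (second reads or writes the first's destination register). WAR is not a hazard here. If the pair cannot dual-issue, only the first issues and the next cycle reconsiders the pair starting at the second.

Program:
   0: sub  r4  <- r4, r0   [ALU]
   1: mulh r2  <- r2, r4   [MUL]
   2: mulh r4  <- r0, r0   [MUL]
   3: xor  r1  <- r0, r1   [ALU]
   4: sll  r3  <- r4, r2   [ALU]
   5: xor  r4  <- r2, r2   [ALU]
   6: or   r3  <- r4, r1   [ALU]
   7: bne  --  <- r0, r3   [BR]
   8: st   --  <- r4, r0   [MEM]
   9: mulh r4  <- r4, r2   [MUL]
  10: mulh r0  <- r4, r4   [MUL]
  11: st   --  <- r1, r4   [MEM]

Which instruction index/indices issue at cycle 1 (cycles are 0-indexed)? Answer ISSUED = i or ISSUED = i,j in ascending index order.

  cy0 -> i0 (sub) RAW r4
  cy1 -> i1 (mulh) no-port MUL/MUL
  cy2 -> i2/i3 (mulh+xor) 2-wide
  cy3 -> i4/i5 (sll+xor) 2-wide
  cy4 -> i6 (or) RAW r3
  cy5 -> i7 (bne) no-port BR/MEM
  cy6 -> i8/i9 (st+mulh) 2-wide
  cy7 -> i10/i11 (mulh+st) 2-wide

ISSUED = 1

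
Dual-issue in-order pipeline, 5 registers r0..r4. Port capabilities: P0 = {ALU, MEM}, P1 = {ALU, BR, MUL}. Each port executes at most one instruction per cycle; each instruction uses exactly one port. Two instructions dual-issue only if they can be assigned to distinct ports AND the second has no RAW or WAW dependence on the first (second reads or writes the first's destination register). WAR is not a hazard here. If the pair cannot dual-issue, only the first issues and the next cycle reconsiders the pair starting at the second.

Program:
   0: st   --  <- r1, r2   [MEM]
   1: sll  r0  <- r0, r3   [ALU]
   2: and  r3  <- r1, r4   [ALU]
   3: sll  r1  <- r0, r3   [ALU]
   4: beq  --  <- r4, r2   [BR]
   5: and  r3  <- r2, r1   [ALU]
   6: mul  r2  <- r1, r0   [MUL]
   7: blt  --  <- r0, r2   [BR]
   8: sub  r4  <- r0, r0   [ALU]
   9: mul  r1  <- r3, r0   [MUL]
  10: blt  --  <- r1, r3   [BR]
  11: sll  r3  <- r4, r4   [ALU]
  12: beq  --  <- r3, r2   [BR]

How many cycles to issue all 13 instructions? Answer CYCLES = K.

CYCLES = 8

t=0 i0+i1:st.MEM/sll.ALU ; 2-wide
t=1 i2:and.ALU ; RAW r3
t=2 i3+i4:sll.ALU/beq.BR ; 2-wide
t=3 i5+i6:and.ALU/mul.MUL ; 2-wide
t=4 i7+i8:blt.BR/sub.ALU ; 2-wide
t=5 i9:mul.MUL ; no-port MUL/BR
t=6 i10+i11:blt.BR/sll.ALU ; 2-wide
t=7 i12:beq.BR ; tail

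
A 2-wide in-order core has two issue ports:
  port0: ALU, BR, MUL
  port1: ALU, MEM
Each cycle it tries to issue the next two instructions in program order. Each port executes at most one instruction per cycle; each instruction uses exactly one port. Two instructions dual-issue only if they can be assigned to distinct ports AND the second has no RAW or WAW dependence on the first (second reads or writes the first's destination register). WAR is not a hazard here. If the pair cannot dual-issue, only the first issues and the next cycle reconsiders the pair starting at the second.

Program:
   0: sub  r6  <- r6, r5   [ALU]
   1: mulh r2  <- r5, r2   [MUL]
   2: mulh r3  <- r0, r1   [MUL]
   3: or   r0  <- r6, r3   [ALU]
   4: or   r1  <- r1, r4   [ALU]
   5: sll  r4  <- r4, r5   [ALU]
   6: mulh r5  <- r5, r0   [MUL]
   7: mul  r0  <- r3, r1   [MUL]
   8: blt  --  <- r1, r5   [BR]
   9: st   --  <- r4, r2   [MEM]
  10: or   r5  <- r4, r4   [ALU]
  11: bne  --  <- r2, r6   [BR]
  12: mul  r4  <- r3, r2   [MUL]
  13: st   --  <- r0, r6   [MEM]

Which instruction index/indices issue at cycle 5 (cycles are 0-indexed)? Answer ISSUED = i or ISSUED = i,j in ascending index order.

0. sub.ALU;mulh.MUL @i0+i1  | pair
1. mulh.MUL @i2  | RAW r3
2. or.ALU;or.ALU @i3+i4  | pair
3. sll.ALU;mulh.MUL @i5+i6  | pair
4. mul.MUL @i7  | no-port MUL/BR
5. blt.BR;st.MEM @i8+i9  | pair
6. or.ALU;bne.BR @i10+i11  | pair
7. mul.MUL;st.MEM @i12+i13  | pair

ISSUED = 8,9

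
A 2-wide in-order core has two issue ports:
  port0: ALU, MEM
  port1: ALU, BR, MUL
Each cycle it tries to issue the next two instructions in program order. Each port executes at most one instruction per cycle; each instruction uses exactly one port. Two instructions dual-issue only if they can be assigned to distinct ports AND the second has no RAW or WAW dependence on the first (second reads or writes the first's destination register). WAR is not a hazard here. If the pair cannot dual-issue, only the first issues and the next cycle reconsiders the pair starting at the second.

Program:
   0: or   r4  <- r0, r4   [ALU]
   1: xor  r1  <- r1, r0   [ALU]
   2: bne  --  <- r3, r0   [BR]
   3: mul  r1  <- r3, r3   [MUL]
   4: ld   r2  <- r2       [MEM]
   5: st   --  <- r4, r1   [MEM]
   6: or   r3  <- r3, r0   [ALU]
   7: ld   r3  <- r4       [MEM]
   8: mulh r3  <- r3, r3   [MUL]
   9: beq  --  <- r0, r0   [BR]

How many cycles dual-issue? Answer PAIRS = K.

PAIRS = 3

  cy0 -> i0+i1 (or.ALU;xor.ALU) pair
  cy1 -> i2 (bne.BR) no-port BR/MUL
  cy2 -> i3+i4 (mul.MUL;ld.MEM) pair
  cy3 -> i5+i6 (st.MEM;or.ALU) pair
  cy4 -> i7 (ld.MEM) RAW+WAW r3
  cy5 -> i8 (mulh.MUL) no-port MUL/BR
  cy6 -> i9 (beq.BR) tail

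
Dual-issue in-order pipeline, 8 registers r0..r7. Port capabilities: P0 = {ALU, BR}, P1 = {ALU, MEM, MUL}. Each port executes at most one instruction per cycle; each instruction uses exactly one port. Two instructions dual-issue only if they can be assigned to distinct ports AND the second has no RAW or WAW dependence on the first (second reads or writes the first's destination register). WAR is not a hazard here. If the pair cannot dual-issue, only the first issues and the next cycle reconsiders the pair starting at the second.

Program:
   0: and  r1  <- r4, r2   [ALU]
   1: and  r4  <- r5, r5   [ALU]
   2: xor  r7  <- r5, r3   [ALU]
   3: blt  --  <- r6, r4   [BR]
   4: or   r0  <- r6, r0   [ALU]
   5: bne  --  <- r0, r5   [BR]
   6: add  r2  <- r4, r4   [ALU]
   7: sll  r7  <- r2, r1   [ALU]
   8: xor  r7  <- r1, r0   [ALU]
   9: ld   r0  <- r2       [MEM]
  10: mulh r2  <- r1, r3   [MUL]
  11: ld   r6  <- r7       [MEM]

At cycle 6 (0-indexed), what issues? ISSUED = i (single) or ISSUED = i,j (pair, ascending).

0. and and @i0/i1  | dual
1. xor blt @i2/i3  | dual
2. or @i4  | RAW r0
3. bne add @i5/i6  | dual
4. sll @i7  | WAW r7
5. xor ld @i8/i9  | dual
6. mulh @i10  | no-port MUL/MEM
7. ld @i11  | tail

ISSUED = 10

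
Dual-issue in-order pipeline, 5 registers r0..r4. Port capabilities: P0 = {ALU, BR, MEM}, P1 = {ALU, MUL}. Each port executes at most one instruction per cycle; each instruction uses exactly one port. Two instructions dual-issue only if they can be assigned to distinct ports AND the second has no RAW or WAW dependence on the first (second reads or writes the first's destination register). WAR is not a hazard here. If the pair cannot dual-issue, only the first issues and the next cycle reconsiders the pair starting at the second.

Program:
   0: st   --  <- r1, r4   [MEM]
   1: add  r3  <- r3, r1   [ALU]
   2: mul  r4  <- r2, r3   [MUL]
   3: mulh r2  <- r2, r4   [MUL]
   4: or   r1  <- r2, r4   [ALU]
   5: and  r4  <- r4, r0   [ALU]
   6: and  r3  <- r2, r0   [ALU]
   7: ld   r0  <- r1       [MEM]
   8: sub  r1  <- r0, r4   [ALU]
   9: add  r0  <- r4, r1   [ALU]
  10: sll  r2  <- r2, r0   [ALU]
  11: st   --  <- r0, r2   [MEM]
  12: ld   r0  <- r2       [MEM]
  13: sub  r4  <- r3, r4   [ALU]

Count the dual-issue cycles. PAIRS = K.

PAIRS = 4

#0 head=0: st.MEM+add.ALU i0/i1 pair
#1 head=2: mul.MUL i2 no-port MUL/MUL
#2 head=3: mulh.MUL i3 RAW r2
#3 head=4: or.ALU+and.ALU i4/i5 pair
#4 head=6: and.ALU+ld.MEM i6/i7 pair
#5 head=8: sub.ALU i8 RAW r1
#6 head=9: add.ALU i9 RAW r0
#7 head=10: sll.ALU i10 RAW r2
#8 head=11: st.MEM i11 no-port MEM/MEM
#9 head=12: ld.MEM+sub.ALU i12/i13 pair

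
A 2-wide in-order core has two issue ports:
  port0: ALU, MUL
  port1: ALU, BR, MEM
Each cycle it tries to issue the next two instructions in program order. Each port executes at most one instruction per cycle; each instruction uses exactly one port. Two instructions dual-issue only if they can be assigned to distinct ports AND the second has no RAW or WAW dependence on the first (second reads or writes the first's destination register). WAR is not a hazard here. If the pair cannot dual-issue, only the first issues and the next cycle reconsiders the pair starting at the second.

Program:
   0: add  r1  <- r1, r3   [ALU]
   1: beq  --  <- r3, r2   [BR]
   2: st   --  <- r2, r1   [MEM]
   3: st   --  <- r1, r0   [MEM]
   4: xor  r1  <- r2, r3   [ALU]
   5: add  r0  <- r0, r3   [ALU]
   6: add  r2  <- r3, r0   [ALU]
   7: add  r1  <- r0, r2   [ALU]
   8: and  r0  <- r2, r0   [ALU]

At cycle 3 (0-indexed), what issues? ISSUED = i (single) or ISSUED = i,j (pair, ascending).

[0] i0,i1  add beq  -- 2-wide
[1] i2  st  -- no-port MEM/MEM
[2] i3,i4  st xor  -- 2-wide
[3] i5  add  -- RAW r0
[4] i6  add  -- RAW r2
[5] i7,i8  add and  -- 2-wide

ISSUED = 5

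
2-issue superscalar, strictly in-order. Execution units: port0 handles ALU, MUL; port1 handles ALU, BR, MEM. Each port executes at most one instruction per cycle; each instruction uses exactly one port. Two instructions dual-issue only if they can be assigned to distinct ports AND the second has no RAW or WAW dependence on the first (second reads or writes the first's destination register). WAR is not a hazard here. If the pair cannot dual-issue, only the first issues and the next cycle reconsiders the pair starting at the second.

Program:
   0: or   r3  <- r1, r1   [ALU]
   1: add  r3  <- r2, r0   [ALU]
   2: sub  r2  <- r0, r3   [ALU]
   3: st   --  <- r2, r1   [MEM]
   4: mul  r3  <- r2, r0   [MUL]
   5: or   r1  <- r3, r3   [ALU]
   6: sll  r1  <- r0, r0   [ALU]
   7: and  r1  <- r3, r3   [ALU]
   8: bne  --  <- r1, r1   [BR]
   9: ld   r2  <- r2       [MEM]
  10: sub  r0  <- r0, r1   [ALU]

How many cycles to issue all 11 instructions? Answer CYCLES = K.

CYCLES = 9

[0] i0  or.ALU  -- WAW r3
[1] i1  add.ALU  -- RAW r3
[2] i2  sub.ALU  -- RAW r2
[3] i3&i4  st.MEM+mul.MUL  -- pair
[4] i5  or.ALU  -- WAW r1
[5] i6  sll.ALU  -- WAW r1
[6] i7  and.ALU  -- RAW r1
[7] i8  bne.BR  -- no-port BR/MEM
[8] i9&i10  ld.MEM+sub.ALU  -- pair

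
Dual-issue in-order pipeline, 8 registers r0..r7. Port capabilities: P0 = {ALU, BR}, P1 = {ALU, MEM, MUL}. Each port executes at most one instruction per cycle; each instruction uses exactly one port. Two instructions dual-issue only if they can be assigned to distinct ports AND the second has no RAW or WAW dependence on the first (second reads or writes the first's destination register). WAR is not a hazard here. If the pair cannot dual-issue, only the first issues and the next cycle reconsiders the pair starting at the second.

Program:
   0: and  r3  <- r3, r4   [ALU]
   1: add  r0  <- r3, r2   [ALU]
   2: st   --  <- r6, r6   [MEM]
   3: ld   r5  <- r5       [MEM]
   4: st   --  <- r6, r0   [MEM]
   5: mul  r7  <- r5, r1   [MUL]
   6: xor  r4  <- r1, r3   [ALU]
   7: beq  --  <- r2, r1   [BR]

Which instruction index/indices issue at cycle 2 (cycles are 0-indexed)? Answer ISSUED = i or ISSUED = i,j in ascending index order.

0. and.ALU @i0  | RAW r3
1. add.ALU st.MEM @i1/i2  | 2-wide
2. ld.MEM @i3  | no-port MEM/MEM
3. st.MEM @i4  | no-port MEM/MUL
4. mul.MUL xor.ALU @i5/i6  | 2-wide
5. beq.BR @i7  | tail

ISSUED = 3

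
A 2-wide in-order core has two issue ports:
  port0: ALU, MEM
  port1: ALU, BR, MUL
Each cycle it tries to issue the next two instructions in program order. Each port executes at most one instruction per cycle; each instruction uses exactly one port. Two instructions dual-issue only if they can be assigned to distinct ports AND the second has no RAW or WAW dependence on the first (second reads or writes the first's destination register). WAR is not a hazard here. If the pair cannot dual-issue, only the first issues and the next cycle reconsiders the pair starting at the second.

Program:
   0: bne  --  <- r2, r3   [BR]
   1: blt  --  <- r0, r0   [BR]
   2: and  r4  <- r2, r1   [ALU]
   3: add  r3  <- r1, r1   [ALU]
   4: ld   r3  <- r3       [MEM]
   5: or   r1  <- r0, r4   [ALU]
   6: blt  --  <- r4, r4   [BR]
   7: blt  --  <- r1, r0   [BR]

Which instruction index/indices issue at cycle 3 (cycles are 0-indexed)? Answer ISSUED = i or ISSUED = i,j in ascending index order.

ISSUED = 4,5

  cy0 -> i0 (bne.BR) no-port BR/BR
  cy1 -> i1&i2 (blt.BR and.ALU) pair
  cy2 -> i3 (add.ALU) RAW+WAW r3
  cy3 -> i4&i5 (ld.MEM or.ALU) pair
  cy4 -> i6 (blt.BR) no-port BR/BR
  cy5 -> i7 (blt.BR) tail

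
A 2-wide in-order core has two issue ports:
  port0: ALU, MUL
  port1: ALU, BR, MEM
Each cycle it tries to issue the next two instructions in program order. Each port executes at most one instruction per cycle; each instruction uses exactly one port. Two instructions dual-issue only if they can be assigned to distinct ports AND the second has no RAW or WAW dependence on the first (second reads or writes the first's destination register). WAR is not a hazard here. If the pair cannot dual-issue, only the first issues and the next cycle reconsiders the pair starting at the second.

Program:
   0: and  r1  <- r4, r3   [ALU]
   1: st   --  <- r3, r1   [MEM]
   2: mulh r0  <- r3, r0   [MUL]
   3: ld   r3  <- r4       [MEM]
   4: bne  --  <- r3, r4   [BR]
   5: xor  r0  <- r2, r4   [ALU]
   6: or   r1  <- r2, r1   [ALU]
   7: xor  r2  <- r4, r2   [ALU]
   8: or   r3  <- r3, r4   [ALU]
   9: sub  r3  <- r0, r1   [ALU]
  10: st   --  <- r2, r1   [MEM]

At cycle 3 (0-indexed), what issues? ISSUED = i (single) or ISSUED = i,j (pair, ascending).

[0] i0  and  -- RAW r1
[1] i1/i2  st mulh  -- 2-wide
[2] i3  ld  -- no-port MEM/BR
[3] i4/i5  bne xor  -- 2-wide
[4] i6/i7  or xor  -- 2-wide
[5] i8  or  -- WAW r3
[6] i9/i10  sub st  -- 2-wide

ISSUED = 4,5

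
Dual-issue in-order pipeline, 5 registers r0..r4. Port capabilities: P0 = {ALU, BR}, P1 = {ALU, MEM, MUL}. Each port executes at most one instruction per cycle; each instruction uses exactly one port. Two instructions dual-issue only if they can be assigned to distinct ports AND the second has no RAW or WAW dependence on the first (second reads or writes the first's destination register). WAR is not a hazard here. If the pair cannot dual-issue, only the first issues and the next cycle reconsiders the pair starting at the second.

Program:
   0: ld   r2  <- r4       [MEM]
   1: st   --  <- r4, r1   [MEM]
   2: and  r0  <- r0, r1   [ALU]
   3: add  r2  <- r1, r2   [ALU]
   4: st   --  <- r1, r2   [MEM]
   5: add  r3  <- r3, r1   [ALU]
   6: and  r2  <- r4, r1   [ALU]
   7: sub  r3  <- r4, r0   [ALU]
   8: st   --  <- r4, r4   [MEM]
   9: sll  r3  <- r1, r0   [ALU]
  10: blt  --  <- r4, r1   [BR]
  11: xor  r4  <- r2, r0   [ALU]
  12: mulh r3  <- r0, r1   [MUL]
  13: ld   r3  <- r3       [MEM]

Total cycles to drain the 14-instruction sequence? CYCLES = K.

t=0 i0:ld ; no-port MEM/MEM
t=1 i1/i2:st/and ; pair
t=2 i3:add ; RAW r2
t=3 i4/i5:st/add ; pair
t=4 i6/i7:and/sub ; pair
t=5 i8/i9:st/sll ; pair
t=6 i10/i11:blt/xor ; pair
t=7 i12:mulh ; no-port MUL/MEM
t=8 i13:ld ; tail

CYCLES = 9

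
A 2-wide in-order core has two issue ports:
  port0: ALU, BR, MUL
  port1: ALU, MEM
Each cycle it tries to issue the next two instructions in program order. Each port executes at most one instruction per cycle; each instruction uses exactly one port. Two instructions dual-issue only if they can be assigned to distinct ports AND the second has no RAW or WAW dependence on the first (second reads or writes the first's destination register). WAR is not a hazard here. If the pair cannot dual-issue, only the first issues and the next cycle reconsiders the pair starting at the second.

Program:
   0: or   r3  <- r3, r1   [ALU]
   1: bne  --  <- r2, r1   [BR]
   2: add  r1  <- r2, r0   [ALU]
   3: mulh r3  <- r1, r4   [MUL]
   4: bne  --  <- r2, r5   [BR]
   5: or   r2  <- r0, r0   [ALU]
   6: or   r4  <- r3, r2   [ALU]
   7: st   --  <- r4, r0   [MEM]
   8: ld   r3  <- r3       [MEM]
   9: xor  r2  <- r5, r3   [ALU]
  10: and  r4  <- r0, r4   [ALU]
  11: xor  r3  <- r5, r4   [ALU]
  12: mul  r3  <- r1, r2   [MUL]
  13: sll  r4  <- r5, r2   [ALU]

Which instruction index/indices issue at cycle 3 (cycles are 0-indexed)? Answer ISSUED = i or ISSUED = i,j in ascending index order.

ISSUED = 4,5

  cy0 -> i0&i1 (or.ALU/bne.BR) pair
  cy1 -> i2 (add.ALU) RAW r1
  cy2 -> i3 (mulh.MUL) no-port MUL/BR
  cy3 -> i4&i5 (bne.BR/or.ALU) pair
  cy4 -> i6 (or.ALU) RAW r4
  cy5 -> i7 (st.MEM) no-port MEM/MEM
  cy6 -> i8 (ld.MEM) RAW r3
  cy7 -> i9&i10 (xor.ALU/and.ALU) pair
  cy8 -> i11 (xor.ALU) WAW r3
  cy9 -> i12&i13 (mul.MUL/sll.ALU) pair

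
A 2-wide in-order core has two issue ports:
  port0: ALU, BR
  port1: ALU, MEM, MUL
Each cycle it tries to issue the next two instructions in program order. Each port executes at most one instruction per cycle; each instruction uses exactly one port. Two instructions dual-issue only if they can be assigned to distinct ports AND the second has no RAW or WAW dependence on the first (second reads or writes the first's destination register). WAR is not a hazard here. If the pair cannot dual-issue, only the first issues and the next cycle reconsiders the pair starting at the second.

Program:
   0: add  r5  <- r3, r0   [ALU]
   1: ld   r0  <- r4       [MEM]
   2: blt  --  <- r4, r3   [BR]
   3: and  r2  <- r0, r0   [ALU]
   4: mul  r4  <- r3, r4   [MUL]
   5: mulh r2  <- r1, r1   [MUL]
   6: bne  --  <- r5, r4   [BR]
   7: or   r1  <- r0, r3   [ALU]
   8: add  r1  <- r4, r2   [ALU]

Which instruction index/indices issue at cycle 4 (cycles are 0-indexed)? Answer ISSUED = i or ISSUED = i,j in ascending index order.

ISSUED = 7

t=0 i0/i1:add.ALU;ld.MEM ; dual
t=1 i2/i3:blt.BR;and.ALU ; dual
t=2 i4:mul.MUL ; no-port MUL/MUL
t=3 i5/i6:mulh.MUL;bne.BR ; dual
t=4 i7:or.ALU ; WAW r1
t=5 i8:add.ALU ; tail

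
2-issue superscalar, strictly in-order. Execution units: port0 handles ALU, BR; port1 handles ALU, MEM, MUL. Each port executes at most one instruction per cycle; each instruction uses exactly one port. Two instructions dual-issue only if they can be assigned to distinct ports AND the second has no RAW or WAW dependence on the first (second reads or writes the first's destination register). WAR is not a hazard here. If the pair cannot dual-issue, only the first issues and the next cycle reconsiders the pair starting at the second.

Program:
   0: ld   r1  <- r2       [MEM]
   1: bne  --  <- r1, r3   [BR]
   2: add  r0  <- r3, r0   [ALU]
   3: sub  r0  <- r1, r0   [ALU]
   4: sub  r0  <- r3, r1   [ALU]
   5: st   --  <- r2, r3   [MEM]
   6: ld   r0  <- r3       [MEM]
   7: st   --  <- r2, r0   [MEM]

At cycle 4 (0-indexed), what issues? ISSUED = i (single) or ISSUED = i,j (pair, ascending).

0. ld.MEM @i0  | RAW r1
1. bne.BR;add.ALU @i1&i2  | 2-wide
2. sub.ALU @i3  | WAW r0
3. sub.ALU;st.MEM @i4&i5  | 2-wide
4. ld.MEM @i6  | no-port MEM/MEM
5. st.MEM @i7  | tail

ISSUED = 6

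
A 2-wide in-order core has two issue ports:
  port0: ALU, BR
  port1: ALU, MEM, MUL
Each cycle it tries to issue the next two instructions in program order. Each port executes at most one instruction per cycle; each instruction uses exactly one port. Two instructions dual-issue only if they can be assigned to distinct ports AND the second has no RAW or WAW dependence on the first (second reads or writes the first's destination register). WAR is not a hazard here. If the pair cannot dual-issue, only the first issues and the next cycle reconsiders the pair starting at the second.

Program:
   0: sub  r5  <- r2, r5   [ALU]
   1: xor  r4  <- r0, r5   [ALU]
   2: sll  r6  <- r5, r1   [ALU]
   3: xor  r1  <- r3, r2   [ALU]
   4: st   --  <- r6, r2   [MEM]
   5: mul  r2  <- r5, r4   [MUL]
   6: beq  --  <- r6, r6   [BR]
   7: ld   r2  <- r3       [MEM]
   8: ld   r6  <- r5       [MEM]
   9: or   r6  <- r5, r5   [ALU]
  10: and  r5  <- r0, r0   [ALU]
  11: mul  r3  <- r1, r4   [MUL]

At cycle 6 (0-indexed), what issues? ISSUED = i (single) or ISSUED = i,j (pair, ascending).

[0] i0  sub  -- RAW r5
[1] i1,i2  xor+sll  -- pair
[2] i3,i4  xor+st  -- pair
[3] i5,i6  mul+beq  -- pair
[4] i7  ld  -- no-port MEM/MEM
[5] i8  ld  -- WAW r6
[6] i9,i10  or+and  -- pair
[7] i11  mul  -- tail

ISSUED = 9,10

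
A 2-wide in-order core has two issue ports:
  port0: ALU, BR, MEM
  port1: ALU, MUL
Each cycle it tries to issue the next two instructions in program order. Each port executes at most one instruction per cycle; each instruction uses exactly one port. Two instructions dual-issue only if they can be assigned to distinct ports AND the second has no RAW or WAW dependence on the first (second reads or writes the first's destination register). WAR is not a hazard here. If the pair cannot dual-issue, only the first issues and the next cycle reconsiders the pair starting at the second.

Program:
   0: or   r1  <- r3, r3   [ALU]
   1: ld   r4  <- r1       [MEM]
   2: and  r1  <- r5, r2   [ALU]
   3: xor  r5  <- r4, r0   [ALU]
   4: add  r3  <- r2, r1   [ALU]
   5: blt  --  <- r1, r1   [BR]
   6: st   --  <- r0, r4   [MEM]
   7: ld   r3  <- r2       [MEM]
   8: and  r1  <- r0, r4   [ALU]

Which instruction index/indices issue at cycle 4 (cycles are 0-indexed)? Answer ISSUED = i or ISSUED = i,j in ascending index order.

t=0 i0:or.ALU ; RAW r1
t=1 i1,i2:ld.MEM+and.ALU ; pair
t=2 i3,i4:xor.ALU+add.ALU ; pair
t=3 i5:blt.BR ; no-port BR/MEM
t=4 i6:st.MEM ; no-port MEM/MEM
t=5 i7,i8:ld.MEM+and.ALU ; pair

ISSUED = 6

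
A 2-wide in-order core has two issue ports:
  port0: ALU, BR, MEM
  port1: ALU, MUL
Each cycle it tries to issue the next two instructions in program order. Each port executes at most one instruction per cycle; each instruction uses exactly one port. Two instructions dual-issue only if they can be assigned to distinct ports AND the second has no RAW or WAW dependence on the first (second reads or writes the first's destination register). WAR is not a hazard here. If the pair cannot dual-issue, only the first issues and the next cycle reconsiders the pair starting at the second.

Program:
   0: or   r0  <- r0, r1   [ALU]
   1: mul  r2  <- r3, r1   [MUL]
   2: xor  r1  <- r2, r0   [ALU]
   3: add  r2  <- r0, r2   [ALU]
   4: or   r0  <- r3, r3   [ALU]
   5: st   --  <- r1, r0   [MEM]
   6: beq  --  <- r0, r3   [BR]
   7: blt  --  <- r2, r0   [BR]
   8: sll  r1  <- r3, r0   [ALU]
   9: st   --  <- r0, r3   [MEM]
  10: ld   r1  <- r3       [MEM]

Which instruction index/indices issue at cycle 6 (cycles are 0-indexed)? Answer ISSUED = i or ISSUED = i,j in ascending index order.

c0: i0/i1 or/mul  2-wide
c1: i2/i3 xor/add  2-wide
c2: i4 or  RAW r0
c3: i5 st  no-port MEM/BR
c4: i6 beq  no-port BR/BR
c5: i7/i8 blt/sll  2-wide
c6: i9 st  no-port MEM/MEM
c7: i10 ld  tail

ISSUED = 9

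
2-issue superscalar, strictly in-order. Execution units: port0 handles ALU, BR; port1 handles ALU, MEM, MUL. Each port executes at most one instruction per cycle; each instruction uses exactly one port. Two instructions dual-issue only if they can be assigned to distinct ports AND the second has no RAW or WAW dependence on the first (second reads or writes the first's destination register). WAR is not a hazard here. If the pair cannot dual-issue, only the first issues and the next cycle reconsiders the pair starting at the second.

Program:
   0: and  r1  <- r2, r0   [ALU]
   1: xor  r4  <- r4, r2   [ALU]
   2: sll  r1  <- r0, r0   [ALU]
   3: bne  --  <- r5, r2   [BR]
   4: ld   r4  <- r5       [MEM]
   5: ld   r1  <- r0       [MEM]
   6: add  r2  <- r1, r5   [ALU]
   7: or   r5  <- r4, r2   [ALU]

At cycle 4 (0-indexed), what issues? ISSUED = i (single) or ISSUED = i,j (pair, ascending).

#0 head=0: and.ALU/xor.ALU i0&i1 pair
#1 head=2: sll.ALU/bne.BR i2&i3 pair
#2 head=4: ld.MEM i4 no-port MEM/MEM
#3 head=5: ld.MEM i5 RAW r1
#4 head=6: add.ALU i6 RAW r2
#5 head=7: or.ALU i7 tail

ISSUED = 6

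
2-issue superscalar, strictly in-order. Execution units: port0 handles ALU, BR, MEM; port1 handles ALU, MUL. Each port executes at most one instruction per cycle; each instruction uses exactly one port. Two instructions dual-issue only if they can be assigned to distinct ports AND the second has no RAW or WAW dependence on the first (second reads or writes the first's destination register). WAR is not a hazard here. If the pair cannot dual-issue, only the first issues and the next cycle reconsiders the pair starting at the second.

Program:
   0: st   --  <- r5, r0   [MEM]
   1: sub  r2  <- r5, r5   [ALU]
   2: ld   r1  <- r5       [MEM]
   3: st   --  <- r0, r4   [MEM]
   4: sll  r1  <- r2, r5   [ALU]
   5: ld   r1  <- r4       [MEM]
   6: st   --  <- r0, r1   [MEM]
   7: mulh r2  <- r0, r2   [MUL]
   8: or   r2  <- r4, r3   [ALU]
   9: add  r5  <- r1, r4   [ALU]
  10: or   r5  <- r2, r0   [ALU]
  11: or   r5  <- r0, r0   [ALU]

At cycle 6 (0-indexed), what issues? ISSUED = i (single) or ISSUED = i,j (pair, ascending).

c0: i0,i1 st.MEM sub.ALU  dual
c1: i2 ld.MEM  no-port MEM/MEM
c2: i3,i4 st.MEM sll.ALU  dual
c3: i5 ld.MEM  no-port MEM/MEM
c4: i6,i7 st.MEM mulh.MUL  dual
c5: i8,i9 or.ALU add.ALU  dual
c6: i10 or.ALU  WAW r5
c7: i11 or.ALU  tail

ISSUED = 10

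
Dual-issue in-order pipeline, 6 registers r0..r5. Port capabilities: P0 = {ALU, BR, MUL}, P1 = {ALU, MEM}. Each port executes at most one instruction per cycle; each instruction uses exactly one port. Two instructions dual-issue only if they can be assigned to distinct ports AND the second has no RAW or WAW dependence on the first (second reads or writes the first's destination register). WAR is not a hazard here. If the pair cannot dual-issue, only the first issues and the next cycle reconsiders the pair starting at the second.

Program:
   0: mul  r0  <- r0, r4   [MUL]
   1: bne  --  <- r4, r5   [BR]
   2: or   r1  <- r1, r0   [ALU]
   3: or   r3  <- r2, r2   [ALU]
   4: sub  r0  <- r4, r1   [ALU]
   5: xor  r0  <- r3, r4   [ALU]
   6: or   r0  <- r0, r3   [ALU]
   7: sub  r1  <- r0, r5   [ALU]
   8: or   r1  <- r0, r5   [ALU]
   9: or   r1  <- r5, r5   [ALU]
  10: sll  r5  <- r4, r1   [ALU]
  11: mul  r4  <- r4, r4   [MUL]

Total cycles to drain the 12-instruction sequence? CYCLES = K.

[0] i0  mul  -- no-port MUL/BR
[1] i1,i2  bne/or  -- 2-wide
[2] i3,i4  or/sub  -- 2-wide
[3] i5  xor  -- RAW+WAW r0
[4] i6  or  -- RAW r0
[5] i7  sub  -- WAW r1
[6] i8  or  -- WAW r1
[7] i9  or  -- RAW r1
[8] i10,i11  sll/mul  -- 2-wide

CYCLES = 9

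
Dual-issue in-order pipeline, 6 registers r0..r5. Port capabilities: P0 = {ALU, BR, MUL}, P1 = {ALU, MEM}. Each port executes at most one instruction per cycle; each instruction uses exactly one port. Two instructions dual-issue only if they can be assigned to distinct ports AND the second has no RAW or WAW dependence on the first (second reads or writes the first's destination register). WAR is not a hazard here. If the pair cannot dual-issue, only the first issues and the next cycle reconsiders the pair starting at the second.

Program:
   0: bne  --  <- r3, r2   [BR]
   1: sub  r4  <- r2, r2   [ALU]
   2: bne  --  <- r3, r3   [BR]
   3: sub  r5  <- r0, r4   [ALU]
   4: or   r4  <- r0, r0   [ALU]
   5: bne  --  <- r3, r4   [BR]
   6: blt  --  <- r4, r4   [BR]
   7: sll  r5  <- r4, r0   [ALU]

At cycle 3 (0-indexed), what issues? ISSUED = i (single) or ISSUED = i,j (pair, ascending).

ISSUED = 5

t=0 i0,i1:bne sub ; 2-wide
t=1 i2,i3:bne sub ; 2-wide
t=2 i4:or ; RAW r4
t=3 i5:bne ; no-port BR/BR
t=4 i6,i7:blt sll ; 2-wide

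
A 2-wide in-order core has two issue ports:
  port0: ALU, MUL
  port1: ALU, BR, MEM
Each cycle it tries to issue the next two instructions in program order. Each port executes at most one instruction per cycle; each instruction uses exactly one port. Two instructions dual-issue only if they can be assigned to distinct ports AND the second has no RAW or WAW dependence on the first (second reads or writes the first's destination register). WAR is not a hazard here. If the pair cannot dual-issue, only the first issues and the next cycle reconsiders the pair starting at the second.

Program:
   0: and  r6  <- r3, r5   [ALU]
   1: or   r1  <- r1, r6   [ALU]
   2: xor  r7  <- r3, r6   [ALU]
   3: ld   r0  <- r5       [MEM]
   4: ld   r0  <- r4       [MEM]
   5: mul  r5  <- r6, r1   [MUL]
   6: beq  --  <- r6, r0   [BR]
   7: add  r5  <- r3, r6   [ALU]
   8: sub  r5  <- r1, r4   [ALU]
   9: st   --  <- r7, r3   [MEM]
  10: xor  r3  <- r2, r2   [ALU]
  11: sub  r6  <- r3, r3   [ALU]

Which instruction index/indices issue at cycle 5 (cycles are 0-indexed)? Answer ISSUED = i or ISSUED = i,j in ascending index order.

#0 head=0: and i0 RAW r6
#1 head=1: or/xor i1/i2 dual
#2 head=3: ld i3 no-port MEM/MEM
#3 head=4: ld/mul i4/i5 dual
#4 head=6: beq/add i6/i7 dual
#5 head=8: sub/st i8/i9 dual
#6 head=10: xor i10 RAW r3
#7 head=11: sub i11 tail

ISSUED = 8,9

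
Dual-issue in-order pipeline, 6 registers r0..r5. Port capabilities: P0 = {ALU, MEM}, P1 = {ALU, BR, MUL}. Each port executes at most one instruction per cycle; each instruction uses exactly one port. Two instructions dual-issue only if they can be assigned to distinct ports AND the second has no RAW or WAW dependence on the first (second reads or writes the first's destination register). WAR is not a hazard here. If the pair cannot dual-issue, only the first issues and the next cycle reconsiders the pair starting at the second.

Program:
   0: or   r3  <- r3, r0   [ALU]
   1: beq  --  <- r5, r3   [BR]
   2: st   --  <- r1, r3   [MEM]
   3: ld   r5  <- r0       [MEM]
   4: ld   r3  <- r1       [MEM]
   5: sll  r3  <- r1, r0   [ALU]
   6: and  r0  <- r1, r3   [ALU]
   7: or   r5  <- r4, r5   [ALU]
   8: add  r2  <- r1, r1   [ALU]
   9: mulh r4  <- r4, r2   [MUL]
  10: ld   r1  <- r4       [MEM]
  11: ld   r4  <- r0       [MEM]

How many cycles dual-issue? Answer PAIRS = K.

PAIRS = 2

#0 head=0: or.ALU i0 RAW r3
#1 head=1: beq.BR+st.MEM i1&i2 dual
#2 head=3: ld.MEM i3 no-port MEM/MEM
#3 head=4: ld.MEM i4 WAW r3
#4 head=5: sll.ALU i5 RAW r3
#5 head=6: and.ALU+or.ALU i6&i7 dual
#6 head=8: add.ALU i8 RAW r2
#7 head=9: mulh.MUL i9 RAW r4
#8 head=10: ld.MEM i10 no-port MEM/MEM
#9 head=11: ld.MEM i11 tail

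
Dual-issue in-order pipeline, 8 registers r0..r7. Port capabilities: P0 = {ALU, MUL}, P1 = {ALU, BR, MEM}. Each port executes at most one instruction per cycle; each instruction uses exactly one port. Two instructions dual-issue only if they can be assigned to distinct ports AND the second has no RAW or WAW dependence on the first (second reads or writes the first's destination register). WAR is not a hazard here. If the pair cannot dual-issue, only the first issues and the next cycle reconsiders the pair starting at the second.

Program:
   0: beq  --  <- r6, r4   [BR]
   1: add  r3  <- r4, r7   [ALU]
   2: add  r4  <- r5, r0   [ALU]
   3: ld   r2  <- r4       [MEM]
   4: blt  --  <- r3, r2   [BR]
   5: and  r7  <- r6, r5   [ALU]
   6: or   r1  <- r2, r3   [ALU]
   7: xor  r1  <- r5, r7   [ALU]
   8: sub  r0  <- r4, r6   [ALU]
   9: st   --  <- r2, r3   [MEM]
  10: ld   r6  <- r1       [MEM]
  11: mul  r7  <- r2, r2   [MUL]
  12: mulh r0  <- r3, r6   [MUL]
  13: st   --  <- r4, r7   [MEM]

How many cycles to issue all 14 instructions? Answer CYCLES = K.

CYCLES = 9

  cy0 -> i0+i1 (beq;add) pair
  cy1 -> i2 (add) RAW r4
  cy2 -> i3 (ld) no-port MEM/BR
  cy3 -> i4+i5 (blt;and) pair
  cy4 -> i6 (or) WAW r1
  cy5 -> i7+i8 (xor;sub) pair
  cy6 -> i9 (st) no-port MEM/MEM
  cy7 -> i10+i11 (ld;mul) pair
  cy8 -> i12+i13 (mulh;st) pair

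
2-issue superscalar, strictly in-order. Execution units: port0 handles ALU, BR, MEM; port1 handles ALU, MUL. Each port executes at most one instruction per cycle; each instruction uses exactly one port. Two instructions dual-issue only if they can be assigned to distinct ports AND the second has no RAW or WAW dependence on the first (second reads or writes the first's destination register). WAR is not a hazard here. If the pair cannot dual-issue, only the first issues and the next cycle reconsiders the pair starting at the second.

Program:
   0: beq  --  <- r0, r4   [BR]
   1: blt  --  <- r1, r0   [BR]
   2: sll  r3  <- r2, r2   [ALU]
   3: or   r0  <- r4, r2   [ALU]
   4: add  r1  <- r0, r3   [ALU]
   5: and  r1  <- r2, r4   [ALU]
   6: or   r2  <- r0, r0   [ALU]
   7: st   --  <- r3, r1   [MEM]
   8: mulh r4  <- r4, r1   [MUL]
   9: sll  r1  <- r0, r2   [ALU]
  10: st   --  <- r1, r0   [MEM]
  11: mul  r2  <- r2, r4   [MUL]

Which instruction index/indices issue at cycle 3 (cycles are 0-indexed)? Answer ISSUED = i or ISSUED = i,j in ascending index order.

  cy0 -> i0 (beq) no-port BR/BR
  cy1 -> i1+i2 (blt+sll) pair
  cy2 -> i3 (or) RAW r0
  cy3 -> i4 (add) WAW r1
  cy4 -> i5+i6 (and+or) pair
  cy5 -> i7+i8 (st+mulh) pair
  cy6 -> i9 (sll) RAW r1
  cy7 -> i10+i11 (st+mul) pair

ISSUED = 4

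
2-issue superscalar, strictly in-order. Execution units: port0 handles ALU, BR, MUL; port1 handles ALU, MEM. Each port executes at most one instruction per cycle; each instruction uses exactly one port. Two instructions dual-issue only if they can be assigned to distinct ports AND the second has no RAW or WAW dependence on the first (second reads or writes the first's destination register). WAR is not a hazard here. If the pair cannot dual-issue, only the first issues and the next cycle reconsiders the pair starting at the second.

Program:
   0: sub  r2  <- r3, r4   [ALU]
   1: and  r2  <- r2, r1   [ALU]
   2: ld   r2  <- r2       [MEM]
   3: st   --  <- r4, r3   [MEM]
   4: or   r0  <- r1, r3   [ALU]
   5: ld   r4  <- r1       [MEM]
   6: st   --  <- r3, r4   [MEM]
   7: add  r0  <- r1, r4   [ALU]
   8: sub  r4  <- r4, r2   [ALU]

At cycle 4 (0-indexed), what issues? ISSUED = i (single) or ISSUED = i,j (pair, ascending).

ISSUED = 5

  cy0 -> i0 (sub) RAW+WAW r2
  cy1 -> i1 (and) RAW+WAW r2
  cy2 -> i2 (ld) no-port MEM/MEM
  cy3 -> i3&i4 (st;or) dual
  cy4 -> i5 (ld) no-port MEM/MEM
  cy5 -> i6&i7 (st;add) dual
  cy6 -> i8 (sub) tail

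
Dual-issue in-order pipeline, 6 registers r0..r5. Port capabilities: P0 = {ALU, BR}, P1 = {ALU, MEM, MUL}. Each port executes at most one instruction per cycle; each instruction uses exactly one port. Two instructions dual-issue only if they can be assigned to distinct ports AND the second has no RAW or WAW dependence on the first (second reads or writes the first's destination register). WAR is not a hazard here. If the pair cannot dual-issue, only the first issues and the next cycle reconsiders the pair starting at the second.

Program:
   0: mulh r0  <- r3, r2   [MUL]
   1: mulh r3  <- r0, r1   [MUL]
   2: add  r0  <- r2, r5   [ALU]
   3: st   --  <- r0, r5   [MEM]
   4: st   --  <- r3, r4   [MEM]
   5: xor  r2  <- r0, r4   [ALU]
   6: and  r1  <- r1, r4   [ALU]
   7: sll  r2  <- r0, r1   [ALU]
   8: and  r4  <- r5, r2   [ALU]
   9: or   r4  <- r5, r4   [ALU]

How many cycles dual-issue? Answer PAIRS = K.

c0: i0 mulh.MUL  no-port MUL/MUL
c1: i1,i2 mulh.MUL;add.ALU  dual
c2: i3 st.MEM  no-port MEM/MEM
c3: i4,i5 st.MEM;xor.ALU  dual
c4: i6 and.ALU  RAW r1
c5: i7 sll.ALU  RAW r2
c6: i8 and.ALU  RAW+WAW r4
c7: i9 or.ALU  tail

PAIRS = 2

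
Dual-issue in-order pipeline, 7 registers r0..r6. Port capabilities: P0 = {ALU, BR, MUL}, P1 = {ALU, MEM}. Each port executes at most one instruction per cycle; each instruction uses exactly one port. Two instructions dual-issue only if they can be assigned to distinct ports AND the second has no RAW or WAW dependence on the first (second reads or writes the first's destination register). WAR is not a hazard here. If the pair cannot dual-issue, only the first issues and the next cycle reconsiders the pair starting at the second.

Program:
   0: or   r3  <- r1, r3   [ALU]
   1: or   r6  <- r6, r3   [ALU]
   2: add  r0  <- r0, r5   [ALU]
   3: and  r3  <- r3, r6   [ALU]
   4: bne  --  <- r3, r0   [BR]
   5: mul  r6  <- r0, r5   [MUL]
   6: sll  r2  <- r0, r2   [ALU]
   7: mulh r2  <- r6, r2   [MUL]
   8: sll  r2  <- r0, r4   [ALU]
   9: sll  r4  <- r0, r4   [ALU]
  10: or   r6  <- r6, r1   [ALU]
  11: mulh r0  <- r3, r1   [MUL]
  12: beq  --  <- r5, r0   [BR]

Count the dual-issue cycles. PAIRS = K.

  cy0 -> i0 (or) RAW r3
  cy1 -> i1+i2 (or add) dual
  cy2 -> i3 (and) RAW r3
  cy3 -> i4 (bne) no-port BR/MUL
  cy4 -> i5+i6 (mul sll) dual
  cy5 -> i7 (mulh) WAW r2
  cy6 -> i8+i9 (sll sll) dual
  cy7 -> i10+i11 (or mulh) dual
  cy8 -> i12 (beq) tail

PAIRS = 4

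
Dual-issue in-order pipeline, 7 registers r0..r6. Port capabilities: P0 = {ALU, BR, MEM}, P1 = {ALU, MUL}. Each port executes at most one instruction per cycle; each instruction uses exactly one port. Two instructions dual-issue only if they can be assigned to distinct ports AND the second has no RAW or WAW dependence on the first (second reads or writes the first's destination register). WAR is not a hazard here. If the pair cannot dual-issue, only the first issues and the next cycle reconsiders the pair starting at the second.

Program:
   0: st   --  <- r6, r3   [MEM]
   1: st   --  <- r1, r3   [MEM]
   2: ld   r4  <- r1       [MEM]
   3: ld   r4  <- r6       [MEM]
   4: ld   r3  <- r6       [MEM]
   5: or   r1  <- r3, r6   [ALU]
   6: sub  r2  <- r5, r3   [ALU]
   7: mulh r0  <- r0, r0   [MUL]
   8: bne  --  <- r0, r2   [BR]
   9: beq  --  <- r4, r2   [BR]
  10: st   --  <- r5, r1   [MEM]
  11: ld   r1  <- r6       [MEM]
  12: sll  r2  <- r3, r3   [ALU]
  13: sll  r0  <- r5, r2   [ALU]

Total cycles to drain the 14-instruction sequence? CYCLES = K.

CYCLES = 12

#0 head=0: st i0 no-port MEM/MEM
#1 head=1: st i1 no-port MEM/MEM
#2 head=2: ld i2 no-port MEM/MEM
#3 head=3: ld i3 no-port MEM/MEM
#4 head=4: ld i4 RAW r3
#5 head=5: or sub i5+i6 pair
#6 head=7: mulh i7 RAW r0
#7 head=8: bne i8 no-port BR/BR
#8 head=9: beq i9 no-port BR/MEM
#9 head=10: st i10 no-port MEM/MEM
#10 head=11: ld sll i11+i12 pair
#11 head=13: sll i13 tail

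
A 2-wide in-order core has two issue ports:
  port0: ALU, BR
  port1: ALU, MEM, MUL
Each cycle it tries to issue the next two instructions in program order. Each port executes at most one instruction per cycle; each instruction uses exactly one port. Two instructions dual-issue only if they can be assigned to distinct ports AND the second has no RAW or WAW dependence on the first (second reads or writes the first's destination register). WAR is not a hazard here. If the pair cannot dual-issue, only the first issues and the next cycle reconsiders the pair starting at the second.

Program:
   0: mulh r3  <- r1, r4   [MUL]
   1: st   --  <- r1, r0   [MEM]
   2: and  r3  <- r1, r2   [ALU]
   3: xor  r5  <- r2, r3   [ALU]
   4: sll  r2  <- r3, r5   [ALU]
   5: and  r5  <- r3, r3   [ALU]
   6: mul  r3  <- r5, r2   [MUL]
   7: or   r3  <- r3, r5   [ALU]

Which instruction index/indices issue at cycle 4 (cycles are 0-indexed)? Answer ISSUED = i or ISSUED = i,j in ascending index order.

ISSUED = 6

0. mulh.MUL @i0  | no-port MUL/MEM
1. st.MEM;and.ALU @i1,i2  | 2-wide
2. xor.ALU @i3  | RAW r5
3. sll.ALU;and.ALU @i4,i5  | 2-wide
4. mul.MUL @i6  | RAW+WAW r3
5. or.ALU @i7  | tail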